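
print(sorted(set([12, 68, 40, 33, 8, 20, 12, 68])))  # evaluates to [8, 12, 20, 33, 40, 68]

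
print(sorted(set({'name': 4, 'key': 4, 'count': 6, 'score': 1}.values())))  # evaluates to [1, 4, 6]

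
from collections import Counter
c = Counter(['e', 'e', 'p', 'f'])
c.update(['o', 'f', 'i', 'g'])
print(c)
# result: Counter({'e': 2, 'f': 2, 'p': 1, 'o': 1, 'i': 1, 'g': 1})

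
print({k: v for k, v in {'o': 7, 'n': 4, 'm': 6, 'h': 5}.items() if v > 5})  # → {'o': 7, 'm': 6}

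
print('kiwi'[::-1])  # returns iwik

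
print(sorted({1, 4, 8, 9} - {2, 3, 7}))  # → [1, 4, 8, 9]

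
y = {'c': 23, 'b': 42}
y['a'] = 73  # {'c': 23, 'b': 42, 'a': 73}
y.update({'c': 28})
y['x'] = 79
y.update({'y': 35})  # {'c': 28, 'b': 42, 'a': 73, 'x': 79, 'y': 35}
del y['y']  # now {'c': 28, 'b': 42, 'a': 73, 'x': 79}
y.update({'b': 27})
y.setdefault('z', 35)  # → 35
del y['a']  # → {'c': 28, 'b': 27, 'x': 79, 'z': 35}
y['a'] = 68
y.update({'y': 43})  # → {'c': 28, 'b': 27, 'x': 79, 'z': 35, 'a': 68, 'y': 43}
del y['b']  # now {'c': 28, 'x': 79, 'z': 35, 'a': 68, 'y': 43}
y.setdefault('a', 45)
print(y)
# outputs {'c': 28, 'x': 79, 'z': 35, 'a': 68, 'y': 43}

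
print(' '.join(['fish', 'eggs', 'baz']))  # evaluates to fish eggs baz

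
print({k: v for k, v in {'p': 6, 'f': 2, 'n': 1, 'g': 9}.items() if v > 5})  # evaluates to {'p': 6, 'g': 9}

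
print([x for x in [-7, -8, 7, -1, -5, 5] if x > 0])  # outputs [7, 5]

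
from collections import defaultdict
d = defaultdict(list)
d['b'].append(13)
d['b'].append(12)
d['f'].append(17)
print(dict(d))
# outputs {'b': [13, 12], 'f': [17]}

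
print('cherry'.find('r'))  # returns 3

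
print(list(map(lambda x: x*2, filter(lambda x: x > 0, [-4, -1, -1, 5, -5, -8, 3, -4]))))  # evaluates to [10, 6]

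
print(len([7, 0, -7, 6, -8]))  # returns 5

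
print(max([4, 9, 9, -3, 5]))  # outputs 9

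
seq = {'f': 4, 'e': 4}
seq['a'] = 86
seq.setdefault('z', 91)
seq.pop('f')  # 4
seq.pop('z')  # 91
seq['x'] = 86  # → {'e': 4, 'a': 86, 'x': 86}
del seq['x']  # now {'e': 4, 'a': 86}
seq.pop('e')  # 4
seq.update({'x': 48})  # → {'a': 86, 'x': 48}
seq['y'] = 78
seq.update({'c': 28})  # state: {'a': 86, 'x': 48, 'y': 78, 'c': 28}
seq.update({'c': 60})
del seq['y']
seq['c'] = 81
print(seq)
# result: {'a': 86, 'x': 48, 'c': 81}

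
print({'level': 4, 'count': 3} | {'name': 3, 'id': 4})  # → {'level': 4, 'count': 3, 'name': 3, 'id': 4}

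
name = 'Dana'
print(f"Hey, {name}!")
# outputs Hey, Dana!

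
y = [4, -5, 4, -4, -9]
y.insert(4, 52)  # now [4, -5, 4, -4, 52, -9]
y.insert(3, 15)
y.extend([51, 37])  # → [4, -5, 4, 15, -4, 52, -9, 51, 37]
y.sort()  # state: [-9, -5, -4, 4, 4, 15, 37, 51, 52]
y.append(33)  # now [-9, -5, -4, 4, 4, 15, 37, 51, 52, 33]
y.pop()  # 33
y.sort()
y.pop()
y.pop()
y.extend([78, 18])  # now [-9, -5, -4, 4, 4, 15, 37, 78, 18]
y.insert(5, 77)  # [-9, -5, -4, 4, 4, 77, 15, 37, 78, 18]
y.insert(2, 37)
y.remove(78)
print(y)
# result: [-9, -5, 37, -4, 4, 4, 77, 15, 37, 18]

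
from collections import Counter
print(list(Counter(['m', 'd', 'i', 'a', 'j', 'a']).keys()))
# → ['m', 'd', 'i', 'a', 'j']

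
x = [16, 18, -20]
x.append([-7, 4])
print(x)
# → [16, 18, -20, [-7, 4]]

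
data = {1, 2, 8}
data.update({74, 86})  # {1, 2, 8, 74, 86}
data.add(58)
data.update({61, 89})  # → {1, 2, 8, 58, 61, 74, 86, 89}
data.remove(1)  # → {2, 8, 58, 61, 74, 86, 89}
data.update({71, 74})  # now {2, 8, 58, 61, 71, 74, 86, 89}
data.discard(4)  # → {2, 8, 58, 61, 71, 74, 86, 89}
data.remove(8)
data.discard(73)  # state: {2, 58, 61, 71, 74, 86, 89}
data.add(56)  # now {2, 56, 58, 61, 71, 74, 86, 89}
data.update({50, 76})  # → {2, 50, 56, 58, 61, 71, 74, 76, 86, 89}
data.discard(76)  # {2, 50, 56, 58, 61, 71, 74, 86, 89}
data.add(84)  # {2, 50, 56, 58, 61, 71, 74, 84, 86, 89}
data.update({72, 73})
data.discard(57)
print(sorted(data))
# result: [2, 50, 56, 58, 61, 71, 72, 73, 74, 84, 86, 89]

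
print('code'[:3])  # cod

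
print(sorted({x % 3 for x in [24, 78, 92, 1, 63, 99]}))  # [0, 1, 2]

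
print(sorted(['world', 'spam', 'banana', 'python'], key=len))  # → ['spam', 'world', 'banana', 'python']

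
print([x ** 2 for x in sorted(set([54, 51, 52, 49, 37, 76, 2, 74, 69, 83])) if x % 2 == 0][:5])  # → [4, 2704, 2916, 5476, 5776]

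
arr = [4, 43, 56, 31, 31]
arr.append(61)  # [4, 43, 56, 31, 31, 61]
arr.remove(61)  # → [4, 43, 56, 31, 31]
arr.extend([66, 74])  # [4, 43, 56, 31, 31, 66, 74]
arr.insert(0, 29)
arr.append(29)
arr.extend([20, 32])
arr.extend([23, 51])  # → [29, 4, 43, 56, 31, 31, 66, 74, 29, 20, 32, 23, 51]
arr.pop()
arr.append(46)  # [29, 4, 43, 56, 31, 31, 66, 74, 29, 20, 32, 23, 46]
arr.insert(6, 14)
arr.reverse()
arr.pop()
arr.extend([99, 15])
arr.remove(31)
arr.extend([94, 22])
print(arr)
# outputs [46, 23, 32, 20, 29, 74, 66, 14, 31, 56, 43, 4, 99, 15, 94, 22]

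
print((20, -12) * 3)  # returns (20, -12, 20, -12, 20, -12)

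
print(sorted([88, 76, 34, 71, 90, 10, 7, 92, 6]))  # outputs [6, 7, 10, 34, 71, 76, 88, 90, 92]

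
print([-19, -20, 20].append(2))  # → None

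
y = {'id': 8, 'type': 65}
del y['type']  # {'id': 8}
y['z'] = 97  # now {'id': 8, 'z': 97}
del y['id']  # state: {'z': 97}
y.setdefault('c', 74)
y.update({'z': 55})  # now {'z': 55, 'c': 74}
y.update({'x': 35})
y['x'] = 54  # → {'z': 55, 'c': 74, 'x': 54}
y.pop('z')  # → 55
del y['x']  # {'c': 74}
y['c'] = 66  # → {'c': 66}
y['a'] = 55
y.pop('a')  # 55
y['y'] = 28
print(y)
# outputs {'c': 66, 'y': 28}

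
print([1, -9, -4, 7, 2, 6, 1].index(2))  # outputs 4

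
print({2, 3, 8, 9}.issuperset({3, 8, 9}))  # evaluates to True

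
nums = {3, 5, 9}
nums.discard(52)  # {3, 5, 9}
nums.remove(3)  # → {5, 9}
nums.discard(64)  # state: {5, 9}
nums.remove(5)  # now {9}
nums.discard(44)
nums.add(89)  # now {9, 89}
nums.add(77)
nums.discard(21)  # {9, 77, 89}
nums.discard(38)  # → {9, 77, 89}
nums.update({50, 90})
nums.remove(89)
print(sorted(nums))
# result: [9, 50, 77, 90]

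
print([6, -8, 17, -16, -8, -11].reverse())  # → None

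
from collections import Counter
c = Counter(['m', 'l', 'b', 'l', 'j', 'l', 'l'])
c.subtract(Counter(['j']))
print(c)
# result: Counter({'l': 4, 'm': 1, 'b': 1, 'j': 0})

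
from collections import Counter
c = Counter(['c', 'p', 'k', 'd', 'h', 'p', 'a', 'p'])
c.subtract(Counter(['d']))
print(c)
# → Counter({'p': 3, 'c': 1, 'k': 1, 'h': 1, 'a': 1, 'd': 0})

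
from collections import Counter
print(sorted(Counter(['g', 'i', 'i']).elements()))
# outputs ['g', 'i', 'i']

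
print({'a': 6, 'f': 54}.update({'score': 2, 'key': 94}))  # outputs None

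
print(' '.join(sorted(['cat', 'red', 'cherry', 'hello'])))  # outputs cat cherry hello red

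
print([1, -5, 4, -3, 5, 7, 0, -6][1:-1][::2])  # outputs [-5, -3, 7]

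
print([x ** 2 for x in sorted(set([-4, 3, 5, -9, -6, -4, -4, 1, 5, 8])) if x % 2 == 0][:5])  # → [36, 16, 64]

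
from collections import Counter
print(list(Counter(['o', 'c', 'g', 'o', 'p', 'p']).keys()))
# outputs ['o', 'c', 'g', 'p']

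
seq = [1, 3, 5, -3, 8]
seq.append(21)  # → [1, 3, 5, -3, 8, 21]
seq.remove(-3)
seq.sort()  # [1, 3, 5, 8, 21]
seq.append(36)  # [1, 3, 5, 8, 21, 36]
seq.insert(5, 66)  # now [1, 3, 5, 8, 21, 66, 36]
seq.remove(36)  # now [1, 3, 5, 8, 21, 66]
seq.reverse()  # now [66, 21, 8, 5, 3, 1]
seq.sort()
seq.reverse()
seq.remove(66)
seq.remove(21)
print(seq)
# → [8, 5, 3, 1]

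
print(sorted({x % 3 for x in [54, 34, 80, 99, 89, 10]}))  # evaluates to [0, 1, 2]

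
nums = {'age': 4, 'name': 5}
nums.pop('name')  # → 5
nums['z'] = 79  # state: {'age': 4, 'z': 79}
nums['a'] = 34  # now {'age': 4, 'z': 79, 'a': 34}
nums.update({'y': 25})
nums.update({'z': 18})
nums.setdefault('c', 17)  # 17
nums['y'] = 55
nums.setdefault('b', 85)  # 85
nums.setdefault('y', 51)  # 55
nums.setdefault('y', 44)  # 55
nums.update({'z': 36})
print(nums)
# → {'age': 4, 'z': 36, 'a': 34, 'y': 55, 'c': 17, 'b': 85}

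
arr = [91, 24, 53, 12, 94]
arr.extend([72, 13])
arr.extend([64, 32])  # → [91, 24, 53, 12, 94, 72, 13, 64, 32]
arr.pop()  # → 32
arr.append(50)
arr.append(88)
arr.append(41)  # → [91, 24, 53, 12, 94, 72, 13, 64, 50, 88, 41]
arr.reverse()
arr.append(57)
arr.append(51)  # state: [41, 88, 50, 64, 13, 72, 94, 12, 53, 24, 91, 57, 51]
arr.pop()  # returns 51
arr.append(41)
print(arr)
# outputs [41, 88, 50, 64, 13, 72, 94, 12, 53, 24, 91, 57, 41]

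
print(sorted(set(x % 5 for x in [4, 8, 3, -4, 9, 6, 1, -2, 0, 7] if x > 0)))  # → [1, 2, 3, 4]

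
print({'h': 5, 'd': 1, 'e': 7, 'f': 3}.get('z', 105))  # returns 105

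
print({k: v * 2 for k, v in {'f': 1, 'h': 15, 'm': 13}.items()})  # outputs {'f': 2, 'h': 30, 'm': 26}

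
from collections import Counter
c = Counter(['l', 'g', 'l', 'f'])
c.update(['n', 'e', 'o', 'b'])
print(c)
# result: Counter({'l': 2, 'g': 1, 'f': 1, 'n': 1, 'e': 1, 'o': 1, 'b': 1})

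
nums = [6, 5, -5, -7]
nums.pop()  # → -7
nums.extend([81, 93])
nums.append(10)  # [6, 5, -5, 81, 93, 10]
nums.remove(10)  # [6, 5, -5, 81, 93]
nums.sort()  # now [-5, 5, 6, 81, 93]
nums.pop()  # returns 93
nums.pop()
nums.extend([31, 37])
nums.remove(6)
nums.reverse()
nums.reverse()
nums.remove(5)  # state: [-5, 31, 37]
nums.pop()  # 37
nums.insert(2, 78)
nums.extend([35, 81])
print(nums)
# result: [-5, 31, 78, 35, 81]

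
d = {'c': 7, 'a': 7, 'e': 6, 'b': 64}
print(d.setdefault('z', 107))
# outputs 107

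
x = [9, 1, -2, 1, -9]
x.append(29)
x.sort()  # [-9, -2, 1, 1, 9, 29]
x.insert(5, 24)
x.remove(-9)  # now [-2, 1, 1, 9, 24, 29]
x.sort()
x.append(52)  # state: [-2, 1, 1, 9, 24, 29, 52]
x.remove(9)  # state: [-2, 1, 1, 24, 29, 52]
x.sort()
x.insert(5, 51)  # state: [-2, 1, 1, 24, 29, 51, 52]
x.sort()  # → [-2, 1, 1, 24, 29, 51, 52]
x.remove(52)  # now [-2, 1, 1, 24, 29, 51]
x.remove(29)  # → [-2, 1, 1, 24, 51]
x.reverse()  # [51, 24, 1, 1, -2]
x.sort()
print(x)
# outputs [-2, 1, 1, 24, 51]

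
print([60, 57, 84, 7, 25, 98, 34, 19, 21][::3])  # [60, 7, 34]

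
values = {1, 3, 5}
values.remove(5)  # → {1, 3}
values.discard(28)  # {1, 3}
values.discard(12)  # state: {1, 3}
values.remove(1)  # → {3}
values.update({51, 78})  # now {3, 51, 78}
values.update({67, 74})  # {3, 51, 67, 74, 78}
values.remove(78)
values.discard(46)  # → {3, 51, 67, 74}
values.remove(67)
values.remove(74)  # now {3, 51}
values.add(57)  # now {3, 51, 57}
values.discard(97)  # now {3, 51, 57}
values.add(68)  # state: {3, 51, 57, 68}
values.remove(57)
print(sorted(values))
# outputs [3, 51, 68]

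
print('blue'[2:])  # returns ue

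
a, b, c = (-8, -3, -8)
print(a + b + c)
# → -19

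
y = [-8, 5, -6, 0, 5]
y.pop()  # 5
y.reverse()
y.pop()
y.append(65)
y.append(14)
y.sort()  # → [-6, 0, 5, 14, 65]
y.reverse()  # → [65, 14, 5, 0, -6]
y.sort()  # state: [-6, 0, 5, 14, 65]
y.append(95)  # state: [-6, 0, 5, 14, 65, 95]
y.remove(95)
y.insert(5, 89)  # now [-6, 0, 5, 14, 65, 89]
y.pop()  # 89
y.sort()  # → [-6, 0, 5, 14, 65]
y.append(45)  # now [-6, 0, 5, 14, 65, 45]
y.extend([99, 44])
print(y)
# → [-6, 0, 5, 14, 65, 45, 99, 44]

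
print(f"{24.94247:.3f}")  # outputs 24.942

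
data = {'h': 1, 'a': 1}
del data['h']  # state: {'a': 1}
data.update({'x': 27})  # {'a': 1, 'x': 27}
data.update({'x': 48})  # {'a': 1, 'x': 48}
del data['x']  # {'a': 1}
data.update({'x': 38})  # {'a': 1, 'x': 38}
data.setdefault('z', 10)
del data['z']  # {'a': 1, 'x': 38}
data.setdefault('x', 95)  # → 38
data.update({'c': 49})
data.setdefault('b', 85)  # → 85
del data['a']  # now {'x': 38, 'c': 49, 'b': 85}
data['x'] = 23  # {'x': 23, 'c': 49, 'b': 85}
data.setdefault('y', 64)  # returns 64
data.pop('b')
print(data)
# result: {'x': 23, 'c': 49, 'y': 64}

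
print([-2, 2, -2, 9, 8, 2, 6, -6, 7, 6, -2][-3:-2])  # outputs [7]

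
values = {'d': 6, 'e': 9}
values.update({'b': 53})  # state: {'d': 6, 'e': 9, 'b': 53}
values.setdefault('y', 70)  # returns 70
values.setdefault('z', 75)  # 75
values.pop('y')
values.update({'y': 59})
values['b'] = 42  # {'d': 6, 'e': 9, 'b': 42, 'z': 75, 'y': 59}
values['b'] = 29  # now {'d': 6, 'e': 9, 'b': 29, 'z': 75, 'y': 59}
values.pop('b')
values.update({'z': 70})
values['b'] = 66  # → {'d': 6, 'e': 9, 'z': 70, 'y': 59, 'b': 66}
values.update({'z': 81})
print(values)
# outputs {'d': 6, 'e': 9, 'z': 81, 'y': 59, 'b': 66}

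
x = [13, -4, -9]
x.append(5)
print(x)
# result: [13, -4, -9, 5]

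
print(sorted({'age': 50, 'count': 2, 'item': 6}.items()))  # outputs [('age', 50), ('count', 2), ('item', 6)]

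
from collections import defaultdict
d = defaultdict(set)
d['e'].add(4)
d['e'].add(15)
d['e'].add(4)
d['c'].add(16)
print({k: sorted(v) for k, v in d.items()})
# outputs {'e': [4, 15], 'c': [16]}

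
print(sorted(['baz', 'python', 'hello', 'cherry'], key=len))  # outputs ['baz', 'hello', 'python', 'cherry']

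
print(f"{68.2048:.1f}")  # 68.2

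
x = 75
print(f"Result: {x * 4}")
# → Result: 300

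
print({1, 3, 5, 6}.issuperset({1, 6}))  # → True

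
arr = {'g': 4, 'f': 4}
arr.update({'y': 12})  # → {'g': 4, 'f': 4, 'y': 12}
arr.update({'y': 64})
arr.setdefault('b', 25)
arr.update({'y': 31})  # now {'g': 4, 'f': 4, 'y': 31, 'b': 25}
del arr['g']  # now {'f': 4, 'y': 31, 'b': 25}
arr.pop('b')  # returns 25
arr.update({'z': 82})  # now {'f': 4, 'y': 31, 'z': 82}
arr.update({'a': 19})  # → {'f': 4, 'y': 31, 'z': 82, 'a': 19}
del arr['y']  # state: {'f': 4, 'z': 82, 'a': 19}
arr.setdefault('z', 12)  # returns 82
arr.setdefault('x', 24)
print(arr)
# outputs {'f': 4, 'z': 82, 'a': 19, 'x': 24}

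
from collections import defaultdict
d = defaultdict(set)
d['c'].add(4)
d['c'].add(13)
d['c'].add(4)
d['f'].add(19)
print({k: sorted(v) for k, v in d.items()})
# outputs {'c': [4, 13], 'f': [19]}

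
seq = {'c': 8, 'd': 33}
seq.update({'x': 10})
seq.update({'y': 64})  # {'c': 8, 'd': 33, 'x': 10, 'y': 64}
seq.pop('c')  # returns 8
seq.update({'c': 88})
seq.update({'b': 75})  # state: {'d': 33, 'x': 10, 'y': 64, 'c': 88, 'b': 75}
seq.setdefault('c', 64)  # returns 88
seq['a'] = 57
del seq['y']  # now {'d': 33, 'x': 10, 'c': 88, 'b': 75, 'a': 57}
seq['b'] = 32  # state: {'d': 33, 'x': 10, 'c': 88, 'b': 32, 'a': 57}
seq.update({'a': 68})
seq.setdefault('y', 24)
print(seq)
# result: {'d': 33, 'x': 10, 'c': 88, 'b': 32, 'a': 68, 'y': 24}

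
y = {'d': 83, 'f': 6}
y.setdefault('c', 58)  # 58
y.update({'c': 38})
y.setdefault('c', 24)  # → 38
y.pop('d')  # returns 83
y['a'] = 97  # {'f': 6, 'c': 38, 'a': 97}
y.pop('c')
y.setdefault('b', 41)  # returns 41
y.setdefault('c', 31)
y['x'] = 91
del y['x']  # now {'f': 6, 'a': 97, 'b': 41, 'c': 31}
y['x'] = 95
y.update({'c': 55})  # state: {'f': 6, 'a': 97, 'b': 41, 'c': 55, 'x': 95}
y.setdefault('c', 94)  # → 55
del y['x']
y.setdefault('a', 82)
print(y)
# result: {'f': 6, 'a': 97, 'b': 41, 'c': 55}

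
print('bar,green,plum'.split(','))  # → ['bar', 'green', 'plum']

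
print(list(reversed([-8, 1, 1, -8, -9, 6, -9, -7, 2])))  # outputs [2, -7, -9, 6, -9, -8, 1, 1, -8]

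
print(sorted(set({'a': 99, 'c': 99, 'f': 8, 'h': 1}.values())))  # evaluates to [1, 8, 99]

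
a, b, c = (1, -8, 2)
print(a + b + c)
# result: -5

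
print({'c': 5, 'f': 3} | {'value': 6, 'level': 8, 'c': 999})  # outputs {'c': 999, 'f': 3, 'value': 6, 'level': 8}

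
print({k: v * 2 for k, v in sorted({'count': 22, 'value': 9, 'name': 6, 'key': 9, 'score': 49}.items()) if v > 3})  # {'count': 44, 'key': 18, 'name': 12, 'score': 98, 'value': 18}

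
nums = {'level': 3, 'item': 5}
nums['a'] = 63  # {'level': 3, 'item': 5, 'a': 63}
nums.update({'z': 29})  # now {'level': 3, 'item': 5, 'a': 63, 'z': 29}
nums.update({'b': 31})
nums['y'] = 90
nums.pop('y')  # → 90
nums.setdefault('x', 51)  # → 51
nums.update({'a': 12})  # {'level': 3, 'item': 5, 'a': 12, 'z': 29, 'b': 31, 'x': 51}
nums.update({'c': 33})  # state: {'level': 3, 'item': 5, 'a': 12, 'z': 29, 'b': 31, 'x': 51, 'c': 33}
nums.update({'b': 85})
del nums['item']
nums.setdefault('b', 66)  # 85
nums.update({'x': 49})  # {'level': 3, 'a': 12, 'z': 29, 'b': 85, 'x': 49, 'c': 33}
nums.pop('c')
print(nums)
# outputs {'level': 3, 'a': 12, 'z': 29, 'b': 85, 'x': 49}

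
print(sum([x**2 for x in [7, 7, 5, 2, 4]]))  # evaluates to 143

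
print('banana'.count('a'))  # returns 3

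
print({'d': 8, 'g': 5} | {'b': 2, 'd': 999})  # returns {'d': 999, 'g': 5, 'b': 2}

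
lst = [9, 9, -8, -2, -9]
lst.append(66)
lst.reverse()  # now [66, -9, -2, -8, 9, 9]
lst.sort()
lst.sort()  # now [-9, -8, -2, 9, 9, 66]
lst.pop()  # 66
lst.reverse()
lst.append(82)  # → [9, 9, -2, -8, -9, 82]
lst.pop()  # 82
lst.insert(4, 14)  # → [9, 9, -2, -8, 14, -9]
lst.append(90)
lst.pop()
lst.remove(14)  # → [9, 9, -2, -8, -9]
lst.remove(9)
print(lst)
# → [9, -2, -8, -9]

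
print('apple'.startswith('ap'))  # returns True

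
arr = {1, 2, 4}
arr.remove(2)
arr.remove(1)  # {4}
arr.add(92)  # {4, 92}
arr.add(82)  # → {4, 82, 92}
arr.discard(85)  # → {4, 82, 92}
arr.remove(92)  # {4, 82}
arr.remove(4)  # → {82}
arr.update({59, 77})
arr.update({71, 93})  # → {59, 71, 77, 82, 93}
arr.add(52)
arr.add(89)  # {52, 59, 71, 77, 82, 89, 93}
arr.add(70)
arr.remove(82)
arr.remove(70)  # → {52, 59, 71, 77, 89, 93}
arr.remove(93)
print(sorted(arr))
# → [52, 59, 71, 77, 89]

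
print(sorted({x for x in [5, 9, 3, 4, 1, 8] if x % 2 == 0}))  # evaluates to [4, 8]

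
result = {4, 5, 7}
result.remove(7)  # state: {4, 5}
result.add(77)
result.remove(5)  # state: {4, 77}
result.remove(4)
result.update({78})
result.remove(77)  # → {78}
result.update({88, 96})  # {78, 88, 96}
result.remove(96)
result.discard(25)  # {78, 88}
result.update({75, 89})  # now {75, 78, 88, 89}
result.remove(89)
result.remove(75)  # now {78, 88}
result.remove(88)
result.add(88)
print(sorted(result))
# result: [78, 88]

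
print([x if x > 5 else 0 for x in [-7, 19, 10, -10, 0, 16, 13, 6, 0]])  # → [0, 19, 10, 0, 0, 16, 13, 6, 0]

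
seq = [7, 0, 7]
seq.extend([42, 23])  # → [7, 0, 7, 42, 23]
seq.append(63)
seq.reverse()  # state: [63, 23, 42, 7, 0, 7]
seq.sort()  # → [0, 7, 7, 23, 42, 63]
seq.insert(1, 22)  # [0, 22, 7, 7, 23, 42, 63]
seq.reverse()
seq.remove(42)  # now [63, 23, 7, 7, 22, 0]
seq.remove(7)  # [63, 23, 7, 22, 0]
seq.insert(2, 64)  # [63, 23, 64, 7, 22, 0]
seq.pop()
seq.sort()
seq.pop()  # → 64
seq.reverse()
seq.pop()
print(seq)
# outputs [63, 23, 22]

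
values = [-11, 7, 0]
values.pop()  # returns 0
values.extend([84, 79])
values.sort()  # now [-11, 7, 79, 84]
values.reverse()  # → [84, 79, 7, -11]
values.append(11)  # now [84, 79, 7, -11, 11]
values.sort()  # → [-11, 7, 11, 79, 84]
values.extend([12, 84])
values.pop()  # 84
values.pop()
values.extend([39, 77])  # [-11, 7, 11, 79, 84, 39, 77]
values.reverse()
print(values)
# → [77, 39, 84, 79, 11, 7, -11]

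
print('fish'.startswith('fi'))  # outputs True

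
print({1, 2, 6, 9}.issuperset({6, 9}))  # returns True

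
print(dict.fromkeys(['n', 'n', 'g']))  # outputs {'n': None, 'g': None}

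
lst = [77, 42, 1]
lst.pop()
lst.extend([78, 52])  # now [77, 42, 78, 52]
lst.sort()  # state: [42, 52, 77, 78]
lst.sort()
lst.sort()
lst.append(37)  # [42, 52, 77, 78, 37]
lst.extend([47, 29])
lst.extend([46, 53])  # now [42, 52, 77, 78, 37, 47, 29, 46, 53]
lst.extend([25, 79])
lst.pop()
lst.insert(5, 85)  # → [42, 52, 77, 78, 37, 85, 47, 29, 46, 53, 25]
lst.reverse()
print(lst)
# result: [25, 53, 46, 29, 47, 85, 37, 78, 77, 52, 42]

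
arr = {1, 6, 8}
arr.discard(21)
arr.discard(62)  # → {1, 6, 8}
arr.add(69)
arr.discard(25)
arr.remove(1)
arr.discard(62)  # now {6, 8, 69}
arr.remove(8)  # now {6, 69}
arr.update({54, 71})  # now {6, 54, 69, 71}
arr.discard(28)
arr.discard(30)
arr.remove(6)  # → {54, 69, 71}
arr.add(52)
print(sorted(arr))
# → [52, 54, 69, 71]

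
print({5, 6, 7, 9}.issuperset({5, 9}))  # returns True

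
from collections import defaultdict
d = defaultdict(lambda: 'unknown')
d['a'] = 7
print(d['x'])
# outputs unknown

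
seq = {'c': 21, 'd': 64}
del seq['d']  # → {'c': 21}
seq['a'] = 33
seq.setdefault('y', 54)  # 54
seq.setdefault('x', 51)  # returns 51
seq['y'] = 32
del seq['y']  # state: {'c': 21, 'a': 33, 'x': 51}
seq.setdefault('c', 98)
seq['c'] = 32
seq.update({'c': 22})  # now {'c': 22, 'a': 33, 'x': 51}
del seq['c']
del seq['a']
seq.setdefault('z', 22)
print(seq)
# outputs {'x': 51, 'z': 22}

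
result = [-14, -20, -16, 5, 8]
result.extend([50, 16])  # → [-14, -20, -16, 5, 8, 50, 16]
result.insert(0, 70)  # [70, -14, -20, -16, 5, 8, 50, 16]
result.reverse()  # [16, 50, 8, 5, -16, -20, -14, 70]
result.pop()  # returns 70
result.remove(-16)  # [16, 50, 8, 5, -20, -14]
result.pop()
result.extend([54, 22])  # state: [16, 50, 8, 5, -20, 54, 22]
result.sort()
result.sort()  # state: [-20, 5, 8, 16, 22, 50, 54]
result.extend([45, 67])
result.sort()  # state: [-20, 5, 8, 16, 22, 45, 50, 54, 67]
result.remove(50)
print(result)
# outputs [-20, 5, 8, 16, 22, 45, 54, 67]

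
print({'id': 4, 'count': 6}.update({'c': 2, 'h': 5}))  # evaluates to None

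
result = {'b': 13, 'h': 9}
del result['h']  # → {'b': 13}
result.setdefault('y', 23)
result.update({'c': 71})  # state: {'b': 13, 'y': 23, 'c': 71}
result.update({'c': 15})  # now {'b': 13, 'y': 23, 'c': 15}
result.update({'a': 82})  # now {'b': 13, 'y': 23, 'c': 15, 'a': 82}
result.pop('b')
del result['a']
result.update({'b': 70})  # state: {'y': 23, 'c': 15, 'b': 70}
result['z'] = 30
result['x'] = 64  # {'y': 23, 'c': 15, 'b': 70, 'z': 30, 'x': 64}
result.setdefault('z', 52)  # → 30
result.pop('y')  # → 23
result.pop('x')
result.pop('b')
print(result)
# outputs {'c': 15, 'z': 30}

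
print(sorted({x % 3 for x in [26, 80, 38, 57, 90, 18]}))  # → [0, 2]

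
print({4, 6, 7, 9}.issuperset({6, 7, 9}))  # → True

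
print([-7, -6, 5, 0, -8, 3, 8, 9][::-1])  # [9, 8, 3, -8, 0, 5, -6, -7]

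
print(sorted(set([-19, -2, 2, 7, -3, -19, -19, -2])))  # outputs [-19, -3, -2, 2, 7]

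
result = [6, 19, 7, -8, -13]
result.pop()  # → -13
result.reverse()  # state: [-8, 7, 19, 6]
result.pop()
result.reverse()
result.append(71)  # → [19, 7, -8, 71]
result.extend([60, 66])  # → [19, 7, -8, 71, 60, 66]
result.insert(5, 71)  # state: [19, 7, -8, 71, 60, 71, 66]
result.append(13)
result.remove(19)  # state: [7, -8, 71, 60, 71, 66, 13]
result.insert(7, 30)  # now [7, -8, 71, 60, 71, 66, 13, 30]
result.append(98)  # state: [7, -8, 71, 60, 71, 66, 13, 30, 98]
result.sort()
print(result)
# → [-8, 7, 13, 30, 60, 66, 71, 71, 98]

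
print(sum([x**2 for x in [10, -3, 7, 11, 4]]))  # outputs 295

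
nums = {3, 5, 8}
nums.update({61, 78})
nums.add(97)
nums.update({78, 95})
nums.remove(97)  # {3, 5, 8, 61, 78, 95}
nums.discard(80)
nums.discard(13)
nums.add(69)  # {3, 5, 8, 61, 69, 78, 95}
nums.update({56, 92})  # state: {3, 5, 8, 56, 61, 69, 78, 92, 95}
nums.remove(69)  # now {3, 5, 8, 56, 61, 78, 92, 95}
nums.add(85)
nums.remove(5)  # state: {3, 8, 56, 61, 78, 85, 92, 95}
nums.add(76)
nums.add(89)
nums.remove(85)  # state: {3, 8, 56, 61, 76, 78, 89, 92, 95}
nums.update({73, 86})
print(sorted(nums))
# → [3, 8, 56, 61, 73, 76, 78, 86, 89, 92, 95]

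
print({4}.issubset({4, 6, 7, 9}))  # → True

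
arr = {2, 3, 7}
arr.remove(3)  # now {2, 7}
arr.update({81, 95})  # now {2, 7, 81, 95}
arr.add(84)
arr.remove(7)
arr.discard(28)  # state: {2, 81, 84, 95}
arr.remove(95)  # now {2, 81, 84}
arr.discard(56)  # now {2, 81, 84}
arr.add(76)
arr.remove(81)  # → {2, 76, 84}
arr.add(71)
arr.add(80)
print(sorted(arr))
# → [2, 71, 76, 80, 84]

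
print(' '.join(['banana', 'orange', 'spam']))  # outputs banana orange spam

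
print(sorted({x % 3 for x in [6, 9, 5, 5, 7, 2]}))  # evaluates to [0, 1, 2]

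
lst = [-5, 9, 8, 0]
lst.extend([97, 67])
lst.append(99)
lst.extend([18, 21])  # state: [-5, 9, 8, 0, 97, 67, 99, 18, 21]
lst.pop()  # 21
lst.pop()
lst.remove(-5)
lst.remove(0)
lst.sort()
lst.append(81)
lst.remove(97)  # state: [8, 9, 67, 99, 81]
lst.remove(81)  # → [8, 9, 67, 99]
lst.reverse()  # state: [99, 67, 9, 8]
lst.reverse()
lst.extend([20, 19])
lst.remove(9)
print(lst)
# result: [8, 67, 99, 20, 19]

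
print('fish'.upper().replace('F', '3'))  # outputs 3ISH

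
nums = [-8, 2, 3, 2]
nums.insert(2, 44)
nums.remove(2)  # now [-8, 44, 3, 2]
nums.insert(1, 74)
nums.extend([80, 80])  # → [-8, 74, 44, 3, 2, 80, 80]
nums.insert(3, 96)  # [-8, 74, 44, 96, 3, 2, 80, 80]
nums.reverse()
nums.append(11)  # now [80, 80, 2, 3, 96, 44, 74, -8, 11]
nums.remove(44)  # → [80, 80, 2, 3, 96, 74, -8, 11]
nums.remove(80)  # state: [80, 2, 3, 96, 74, -8, 11]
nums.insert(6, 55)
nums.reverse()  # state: [11, 55, -8, 74, 96, 3, 2, 80]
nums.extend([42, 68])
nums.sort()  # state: [-8, 2, 3, 11, 42, 55, 68, 74, 80, 96]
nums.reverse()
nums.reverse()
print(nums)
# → [-8, 2, 3, 11, 42, 55, 68, 74, 80, 96]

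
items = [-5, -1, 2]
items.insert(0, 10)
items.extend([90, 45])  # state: [10, -5, -1, 2, 90, 45]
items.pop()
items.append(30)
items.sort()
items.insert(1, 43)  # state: [-5, 43, -1, 2, 10, 30, 90]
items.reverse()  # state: [90, 30, 10, 2, -1, 43, -5]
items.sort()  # [-5, -1, 2, 10, 30, 43, 90]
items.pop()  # 90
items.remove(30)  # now [-5, -1, 2, 10, 43]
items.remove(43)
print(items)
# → [-5, -1, 2, 10]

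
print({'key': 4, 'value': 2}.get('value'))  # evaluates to 2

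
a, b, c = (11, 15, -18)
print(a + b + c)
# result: 8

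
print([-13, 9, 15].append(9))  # None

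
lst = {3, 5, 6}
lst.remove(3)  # {5, 6}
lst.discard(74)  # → {5, 6}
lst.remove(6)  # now {5}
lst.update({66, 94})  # {5, 66, 94}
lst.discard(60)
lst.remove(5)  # {66, 94}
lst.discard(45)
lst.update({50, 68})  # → {50, 66, 68, 94}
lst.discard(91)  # {50, 66, 68, 94}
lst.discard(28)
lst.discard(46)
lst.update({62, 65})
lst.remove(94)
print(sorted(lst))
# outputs [50, 62, 65, 66, 68]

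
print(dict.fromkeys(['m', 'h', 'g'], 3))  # {'m': 3, 'h': 3, 'g': 3}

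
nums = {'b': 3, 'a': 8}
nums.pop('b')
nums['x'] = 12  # {'a': 8, 'x': 12}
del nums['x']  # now {'a': 8}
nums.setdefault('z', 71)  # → 71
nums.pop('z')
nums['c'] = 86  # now {'a': 8, 'c': 86}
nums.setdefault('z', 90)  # 90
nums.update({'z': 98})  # {'a': 8, 'c': 86, 'z': 98}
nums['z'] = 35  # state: {'a': 8, 'c': 86, 'z': 35}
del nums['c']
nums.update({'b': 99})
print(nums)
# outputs {'a': 8, 'z': 35, 'b': 99}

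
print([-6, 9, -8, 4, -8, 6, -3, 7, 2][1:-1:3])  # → [9, -8, 7]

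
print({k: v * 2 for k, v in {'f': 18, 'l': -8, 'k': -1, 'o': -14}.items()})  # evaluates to {'f': 36, 'l': -16, 'k': -2, 'o': -28}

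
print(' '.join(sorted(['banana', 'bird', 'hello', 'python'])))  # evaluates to banana bird hello python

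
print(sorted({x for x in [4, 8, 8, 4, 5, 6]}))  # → [4, 5, 6, 8]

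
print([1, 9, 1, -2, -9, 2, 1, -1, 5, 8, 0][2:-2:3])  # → [1, 2, 5]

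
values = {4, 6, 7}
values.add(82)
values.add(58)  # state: {4, 6, 7, 58, 82}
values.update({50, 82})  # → {4, 6, 7, 50, 58, 82}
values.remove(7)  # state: {4, 6, 50, 58, 82}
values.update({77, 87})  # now {4, 6, 50, 58, 77, 82, 87}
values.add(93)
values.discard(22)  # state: {4, 6, 50, 58, 77, 82, 87, 93}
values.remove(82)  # {4, 6, 50, 58, 77, 87, 93}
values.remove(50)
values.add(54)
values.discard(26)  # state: {4, 6, 54, 58, 77, 87, 93}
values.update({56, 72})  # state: {4, 6, 54, 56, 58, 72, 77, 87, 93}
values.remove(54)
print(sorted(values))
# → [4, 6, 56, 58, 72, 77, 87, 93]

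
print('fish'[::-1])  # hsif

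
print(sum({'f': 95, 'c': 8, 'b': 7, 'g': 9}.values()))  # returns 119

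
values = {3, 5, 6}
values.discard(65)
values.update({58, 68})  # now {3, 5, 6, 58, 68}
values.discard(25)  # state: {3, 5, 6, 58, 68}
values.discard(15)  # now {3, 5, 6, 58, 68}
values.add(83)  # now {3, 5, 6, 58, 68, 83}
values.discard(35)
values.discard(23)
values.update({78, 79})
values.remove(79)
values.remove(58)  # {3, 5, 6, 68, 78, 83}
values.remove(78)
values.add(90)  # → {3, 5, 6, 68, 83, 90}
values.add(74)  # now {3, 5, 6, 68, 74, 83, 90}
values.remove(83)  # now {3, 5, 6, 68, 74, 90}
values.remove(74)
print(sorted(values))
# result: [3, 5, 6, 68, 90]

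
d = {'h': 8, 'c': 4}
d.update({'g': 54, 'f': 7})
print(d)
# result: {'h': 8, 'c': 4, 'g': 54, 'f': 7}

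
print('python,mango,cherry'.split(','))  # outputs ['python', 'mango', 'cherry']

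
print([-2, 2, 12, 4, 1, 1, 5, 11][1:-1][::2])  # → [2, 4, 1]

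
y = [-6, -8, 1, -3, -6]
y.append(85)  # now [-6, -8, 1, -3, -6, 85]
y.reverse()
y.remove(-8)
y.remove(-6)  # [85, -3, 1, -6]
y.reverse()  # [-6, 1, -3, 85]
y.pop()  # 85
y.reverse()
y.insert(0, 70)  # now [70, -3, 1, -6]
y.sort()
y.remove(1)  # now [-6, -3, 70]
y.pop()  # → 70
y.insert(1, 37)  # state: [-6, 37, -3]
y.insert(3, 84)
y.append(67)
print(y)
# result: [-6, 37, -3, 84, 67]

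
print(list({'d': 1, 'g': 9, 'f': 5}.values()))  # [1, 9, 5]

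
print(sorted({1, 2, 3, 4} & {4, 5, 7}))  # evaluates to [4]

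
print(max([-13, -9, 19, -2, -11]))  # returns 19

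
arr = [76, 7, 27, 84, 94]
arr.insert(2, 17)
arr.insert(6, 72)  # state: [76, 7, 17, 27, 84, 94, 72]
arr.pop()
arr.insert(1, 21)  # [76, 21, 7, 17, 27, 84, 94]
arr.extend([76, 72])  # [76, 21, 7, 17, 27, 84, 94, 76, 72]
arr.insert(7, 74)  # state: [76, 21, 7, 17, 27, 84, 94, 74, 76, 72]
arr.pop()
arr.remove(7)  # [76, 21, 17, 27, 84, 94, 74, 76]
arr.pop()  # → 76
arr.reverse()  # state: [74, 94, 84, 27, 17, 21, 76]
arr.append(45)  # [74, 94, 84, 27, 17, 21, 76, 45]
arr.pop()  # 45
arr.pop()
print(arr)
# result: [74, 94, 84, 27, 17, 21]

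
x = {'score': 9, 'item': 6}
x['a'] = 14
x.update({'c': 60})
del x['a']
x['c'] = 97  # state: {'score': 9, 'item': 6, 'c': 97}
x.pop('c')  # 97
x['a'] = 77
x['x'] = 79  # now {'score': 9, 'item': 6, 'a': 77, 'x': 79}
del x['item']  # {'score': 9, 'a': 77, 'x': 79}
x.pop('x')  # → 79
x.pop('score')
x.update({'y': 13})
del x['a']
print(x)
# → {'y': 13}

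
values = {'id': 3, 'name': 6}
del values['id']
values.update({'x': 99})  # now {'name': 6, 'x': 99}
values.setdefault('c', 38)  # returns 38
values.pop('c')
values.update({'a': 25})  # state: {'name': 6, 'x': 99, 'a': 25}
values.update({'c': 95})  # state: {'name': 6, 'x': 99, 'a': 25, 'c': 95}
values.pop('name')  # 6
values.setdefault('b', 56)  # 56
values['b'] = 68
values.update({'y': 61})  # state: {'x': 99, 'a': 25, 'c': 95, 'b': 68, 'y': 61}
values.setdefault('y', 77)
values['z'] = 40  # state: {'x': 99, 'a': 25, 'c': 95, 'b': 68, 'y': 61, 'z': 40}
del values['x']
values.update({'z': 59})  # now {'a': 25, 'c': 95, 'b': 68, 'y': 61, 'z': 59}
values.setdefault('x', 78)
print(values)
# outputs {'a': 25, 'c': 95, 'b': 68, 'y': 61, 'z': 59, 'x': 78}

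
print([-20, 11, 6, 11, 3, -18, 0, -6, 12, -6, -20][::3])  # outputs [-20, 11, 0, -6]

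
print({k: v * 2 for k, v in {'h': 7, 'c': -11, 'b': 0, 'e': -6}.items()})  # {'h': 14, 'c': -22, 'b': 0, 'e': -12}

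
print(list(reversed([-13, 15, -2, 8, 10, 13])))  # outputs [13, 10, 8, -2, 15, -13]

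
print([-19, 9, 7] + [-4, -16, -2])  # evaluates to [-19, 9, 7, -4, -16, -2]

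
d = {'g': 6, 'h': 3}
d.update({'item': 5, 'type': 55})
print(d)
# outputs {'g': 6, 'h': 3, 'item': 5, 'type': 55}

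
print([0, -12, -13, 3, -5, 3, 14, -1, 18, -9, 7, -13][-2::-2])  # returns [7, 18, 14, -5, -13, 0]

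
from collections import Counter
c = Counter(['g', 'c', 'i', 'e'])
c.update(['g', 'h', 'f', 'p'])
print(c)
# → Counter({'g': 2, 'c': 1, 'i': 1, 'e': 1, 'h': 1, 'f': 1, 'p': 1})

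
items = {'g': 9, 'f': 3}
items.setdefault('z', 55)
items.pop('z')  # 55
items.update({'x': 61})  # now {'g': 9, 'f': 3, 'x': 61}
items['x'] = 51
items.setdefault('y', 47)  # 47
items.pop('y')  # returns 47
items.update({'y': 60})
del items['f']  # {'g': 9, 'x': 51, 'y': 60}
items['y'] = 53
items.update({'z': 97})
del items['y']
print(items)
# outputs {'g': 9, 'x': 51, 'z': 97}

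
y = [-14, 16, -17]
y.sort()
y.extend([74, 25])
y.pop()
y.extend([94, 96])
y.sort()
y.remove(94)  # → [-17, -14, 16, 74, 96]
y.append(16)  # [-17, -14, 16, 74, 96, 16]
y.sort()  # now [-17, -14, 16, 16, 74, 96]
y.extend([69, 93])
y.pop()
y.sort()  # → [-17, -14, 16, 16, 69, 74, 96]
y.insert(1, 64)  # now [-17, 64, -14, 16, 16, 69, 74, 96]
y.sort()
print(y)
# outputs [-17, -14, 16, 16, 64, 69, 74, 96]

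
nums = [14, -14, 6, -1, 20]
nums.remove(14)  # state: [-14, 6, -1, 20]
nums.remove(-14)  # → [6, -1, 20]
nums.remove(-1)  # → [6, 20]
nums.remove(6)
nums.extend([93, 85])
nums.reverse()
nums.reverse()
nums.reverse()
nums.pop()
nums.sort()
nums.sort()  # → [85, 93]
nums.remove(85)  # [93]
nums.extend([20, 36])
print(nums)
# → [93, 20, 36]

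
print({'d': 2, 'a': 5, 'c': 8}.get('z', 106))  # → 106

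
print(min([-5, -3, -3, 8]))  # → -5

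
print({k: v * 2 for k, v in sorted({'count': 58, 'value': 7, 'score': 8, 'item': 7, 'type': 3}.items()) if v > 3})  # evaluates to {'count': 116, 'item': 14, 'score': 16, 'value': 14}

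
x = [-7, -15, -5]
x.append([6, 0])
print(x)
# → [-7, -15, -5, [6, 0]]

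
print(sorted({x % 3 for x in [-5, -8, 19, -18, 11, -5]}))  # [0, 1, 2]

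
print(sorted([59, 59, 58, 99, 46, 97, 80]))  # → [46, 58, 59, 59, 80, 97, 99]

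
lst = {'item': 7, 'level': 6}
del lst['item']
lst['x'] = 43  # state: {'level': 6, 'x': 43}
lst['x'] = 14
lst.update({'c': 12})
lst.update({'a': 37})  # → {'level': 6, 'x': 14, 'c': 12, 'a': 37}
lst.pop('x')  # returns 14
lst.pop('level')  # 6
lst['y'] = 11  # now {'c': 12, 'a': 37, 'y': 11}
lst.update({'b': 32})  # {'c': 12, 'a': 37, 'y': 11, 'b': 32}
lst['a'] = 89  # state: {'c': 12, 'a': 89, 'y': 11, 'b': 32}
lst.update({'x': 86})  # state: {'c': 12, 'a': 89, 'y': 11, 'b': 32, 'x': 86}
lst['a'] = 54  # {'c': 12, 'a': 54, 'y': 11, 'b': 32, 'x': 86}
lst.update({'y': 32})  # {'c': 12, 'a': 54, 'y': 32, 'b': 32, 'x': 86}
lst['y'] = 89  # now {'c': 12, 'a': 54, 'y': 89, 'b': 32, 'x': 86}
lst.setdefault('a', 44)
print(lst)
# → {'c': 12, 'a': 54, 'y': 89, 'b': 32, 'x': 86}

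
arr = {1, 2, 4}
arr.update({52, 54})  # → {1, 2, 4, 52, 54}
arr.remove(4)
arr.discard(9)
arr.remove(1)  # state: {2, 52, 54}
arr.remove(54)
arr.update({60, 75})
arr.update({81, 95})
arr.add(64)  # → {2, 52, 60, 64, 75, 81, 95}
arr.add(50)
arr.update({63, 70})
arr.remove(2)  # {50, 52, 60, 63, 64, 70, 75, 81, 95}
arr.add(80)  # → {50, 52, 60, 63, 64, 70, 75, 80, 81, 95}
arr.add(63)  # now {50, 52, 60, 63, 64, 70, 75, 80, 81, 95}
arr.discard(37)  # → {50, 52, 60, 63, 64, 70, 75, 80, 81, 95}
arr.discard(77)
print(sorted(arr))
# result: [50, 52, 60, 63, 64, 70, 75, 80, 81, 95]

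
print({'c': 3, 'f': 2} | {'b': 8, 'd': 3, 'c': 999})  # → {'c': 999, 'f': 2, 'b': 8, 'd': 3}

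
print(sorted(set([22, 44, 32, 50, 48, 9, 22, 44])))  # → [9, 22, 32, 44, 48, 50]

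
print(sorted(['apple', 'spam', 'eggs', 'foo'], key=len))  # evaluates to ['foo', 'spam', 'eggs', 'apple']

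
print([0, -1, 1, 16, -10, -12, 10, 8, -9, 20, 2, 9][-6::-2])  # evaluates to [10, -10, 1, 0]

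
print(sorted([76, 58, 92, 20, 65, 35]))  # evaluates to [20, 35, 58, 65, 76, 92]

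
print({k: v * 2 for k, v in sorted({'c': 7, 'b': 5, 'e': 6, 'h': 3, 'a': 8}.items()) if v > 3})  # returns {'a': 16, 'b': 10, 'c': 14, 'e': 12}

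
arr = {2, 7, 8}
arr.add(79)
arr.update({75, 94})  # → {2, 7, 8, 75, 79, 94}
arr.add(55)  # {2, 7, 8, 55, 75, 79, 94}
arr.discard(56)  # {2, 7, 8, 55, 75, 79, 94}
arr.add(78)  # {2, 7, 8, 55, 75, 78, 79, 94}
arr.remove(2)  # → {7, 8, 55, 75, 78, 79, 94}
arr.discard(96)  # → {7, 8, 55, 75, 78, 79, 94}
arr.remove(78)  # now {7, 8, 55, 75, 79, 94}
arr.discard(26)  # {7, 8, 55, 75, 79, 94}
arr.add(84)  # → {7, 8, 55, 75, 79, 84, 94}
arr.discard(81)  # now {7, 8, 55, 75, 79, 84, 94}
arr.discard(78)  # {7, 8, 55, 75, 79, 84, 94}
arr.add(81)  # {7, 8, 55, 75, 79, 81, 84, 94}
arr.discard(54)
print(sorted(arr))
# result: [7, 8, 55, 75, 79, 81, 84, 94]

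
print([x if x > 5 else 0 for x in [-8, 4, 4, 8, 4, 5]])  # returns [0, 0, 0, 8, 0, 0]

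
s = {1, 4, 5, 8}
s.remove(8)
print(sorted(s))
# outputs [1, 4, 5]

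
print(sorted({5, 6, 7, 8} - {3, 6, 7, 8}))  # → [5]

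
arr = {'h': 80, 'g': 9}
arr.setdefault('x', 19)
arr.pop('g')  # 9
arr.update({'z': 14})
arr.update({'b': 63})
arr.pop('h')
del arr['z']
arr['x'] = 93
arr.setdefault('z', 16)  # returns 16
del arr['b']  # {'x': 93, 'z': 16}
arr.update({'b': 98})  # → {'x': 93, 'z': 16, 'b': 98}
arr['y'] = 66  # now {'x': 93, 'z': 16, 'b': 98, 'y': 66}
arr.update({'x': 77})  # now {'x': 77, 'z': 16, 'b': 98, 'y': 66}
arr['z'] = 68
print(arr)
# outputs {'x': 77, 'z': 68, 'b': 98, 'y': 66}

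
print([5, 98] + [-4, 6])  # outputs [5, 98, -4, 6]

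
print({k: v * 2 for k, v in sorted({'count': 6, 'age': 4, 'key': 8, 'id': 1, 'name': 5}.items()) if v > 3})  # {'age': 8, 'count': 12, 'key': 16, 'name': 10}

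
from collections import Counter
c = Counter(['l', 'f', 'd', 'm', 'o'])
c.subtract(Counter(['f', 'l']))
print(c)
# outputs Counter({'d': 1, 'm': 1, 'o': 1, 'l': 0, 'f': 0})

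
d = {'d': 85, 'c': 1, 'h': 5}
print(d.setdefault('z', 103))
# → 103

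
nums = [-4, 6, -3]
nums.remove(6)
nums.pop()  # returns -3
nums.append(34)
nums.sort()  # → [-4, 34]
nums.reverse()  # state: [34, -4]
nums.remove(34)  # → [-4]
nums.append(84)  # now [-4, 84]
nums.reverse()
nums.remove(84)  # [-4]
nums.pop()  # -4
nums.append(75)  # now [75]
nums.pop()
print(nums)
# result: []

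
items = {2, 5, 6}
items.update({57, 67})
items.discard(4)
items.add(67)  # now {2, 5, 6, 57, 67}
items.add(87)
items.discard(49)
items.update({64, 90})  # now {2, 5, 6, 57, 64, 67, 87, 90}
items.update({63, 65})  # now {2, 5, 6, 57, 63, 64, 65, 67, 87, 90}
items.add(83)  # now {2, 5, 6, 57, 63, 64, 65, 67, 83, 87, 90}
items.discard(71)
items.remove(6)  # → {2, 5, 57, 63, 64, 65, 67, 83, 87, 90}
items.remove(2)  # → {5, 57, 63, 64, 65, 67, 83, 87, 90}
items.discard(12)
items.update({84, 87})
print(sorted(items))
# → [5, 57, 63, 64, 65, 67, 83, 84, 87, 90]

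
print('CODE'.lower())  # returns code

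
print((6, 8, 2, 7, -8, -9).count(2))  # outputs 1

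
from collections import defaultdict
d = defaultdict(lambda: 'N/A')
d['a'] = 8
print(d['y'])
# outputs N/A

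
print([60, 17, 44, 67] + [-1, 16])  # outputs [60, 17, 44, 67, -1, 16]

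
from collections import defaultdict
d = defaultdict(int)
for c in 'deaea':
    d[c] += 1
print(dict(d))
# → {'d': 1, 'e': 2, 'a': 2}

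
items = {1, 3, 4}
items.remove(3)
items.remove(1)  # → {4}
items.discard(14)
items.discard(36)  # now {4}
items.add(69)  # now {4, 69}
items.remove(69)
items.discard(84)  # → {4}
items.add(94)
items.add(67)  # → {4, 67, 94}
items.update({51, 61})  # {4, 51, 61, 67, 94}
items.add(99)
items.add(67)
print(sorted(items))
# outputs [4, 51, 61, 67, 94, 99]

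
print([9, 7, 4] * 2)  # [9, 7, 4, 9, 7, 4]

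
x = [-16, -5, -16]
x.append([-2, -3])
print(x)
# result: [-16, -5, -16, [-2, -3]]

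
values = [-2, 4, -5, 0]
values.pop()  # 0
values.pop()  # -5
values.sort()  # [-2, 4]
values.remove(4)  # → [-2]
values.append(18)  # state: [-2, 18]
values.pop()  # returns 18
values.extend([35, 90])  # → [-2, 35, 90]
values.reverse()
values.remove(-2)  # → [90, 35]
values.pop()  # 35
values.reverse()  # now [90]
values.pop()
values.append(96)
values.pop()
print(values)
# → []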